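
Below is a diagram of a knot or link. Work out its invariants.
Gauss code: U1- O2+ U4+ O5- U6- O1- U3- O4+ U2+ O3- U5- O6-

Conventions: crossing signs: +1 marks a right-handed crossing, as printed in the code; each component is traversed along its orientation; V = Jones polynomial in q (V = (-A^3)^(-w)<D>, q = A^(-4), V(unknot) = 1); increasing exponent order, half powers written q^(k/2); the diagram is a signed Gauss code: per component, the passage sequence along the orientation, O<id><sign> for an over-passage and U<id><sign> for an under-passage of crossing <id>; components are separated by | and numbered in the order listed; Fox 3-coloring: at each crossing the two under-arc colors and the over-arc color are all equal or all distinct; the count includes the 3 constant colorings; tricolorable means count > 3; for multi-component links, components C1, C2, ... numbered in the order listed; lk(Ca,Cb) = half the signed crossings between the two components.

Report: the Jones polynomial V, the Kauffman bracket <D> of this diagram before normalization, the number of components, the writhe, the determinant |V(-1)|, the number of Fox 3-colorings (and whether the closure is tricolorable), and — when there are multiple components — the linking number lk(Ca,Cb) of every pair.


Jones polynomial: V(q) = q^-5 - 2q^-4 + 2q^-3 - 2q^-2 + 2q^-1 - 1 + q
<D> = A^-10 - A^-6 + 2A^-2 - 2A^2 + 2A^6 - 2A^10 + A^14; writhe -2
components 1, writhe -2 (6 crossings)
3-colorings: 3 of 3^6, det 11 — not tricolorable
note: V spans 6 powers of q: at least 6 crossings in any diagram


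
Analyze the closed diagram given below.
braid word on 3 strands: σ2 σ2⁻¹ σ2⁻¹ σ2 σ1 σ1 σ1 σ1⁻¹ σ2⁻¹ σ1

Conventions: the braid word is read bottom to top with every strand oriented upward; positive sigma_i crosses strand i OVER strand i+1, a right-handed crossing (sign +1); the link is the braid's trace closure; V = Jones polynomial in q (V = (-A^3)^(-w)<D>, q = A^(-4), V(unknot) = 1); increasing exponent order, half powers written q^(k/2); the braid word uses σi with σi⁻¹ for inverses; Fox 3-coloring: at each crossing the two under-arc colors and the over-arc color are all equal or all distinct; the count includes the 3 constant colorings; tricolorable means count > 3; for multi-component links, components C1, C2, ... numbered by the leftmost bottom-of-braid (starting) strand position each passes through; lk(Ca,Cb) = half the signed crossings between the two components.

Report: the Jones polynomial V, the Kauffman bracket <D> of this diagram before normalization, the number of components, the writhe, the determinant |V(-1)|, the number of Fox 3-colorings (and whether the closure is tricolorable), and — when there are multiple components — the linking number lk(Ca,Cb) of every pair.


Jones polynomial: V(q) = q + q^3 - q^4
<D> = -A^-10 + A^-6 + A^2; writhe +2
components 1, writhe +2 (10 crossings)
3-colorings: 9 of 3^10, det 3 — tricolorable
note: the span of V is 3, forcing >= 3 crossings in any diagram


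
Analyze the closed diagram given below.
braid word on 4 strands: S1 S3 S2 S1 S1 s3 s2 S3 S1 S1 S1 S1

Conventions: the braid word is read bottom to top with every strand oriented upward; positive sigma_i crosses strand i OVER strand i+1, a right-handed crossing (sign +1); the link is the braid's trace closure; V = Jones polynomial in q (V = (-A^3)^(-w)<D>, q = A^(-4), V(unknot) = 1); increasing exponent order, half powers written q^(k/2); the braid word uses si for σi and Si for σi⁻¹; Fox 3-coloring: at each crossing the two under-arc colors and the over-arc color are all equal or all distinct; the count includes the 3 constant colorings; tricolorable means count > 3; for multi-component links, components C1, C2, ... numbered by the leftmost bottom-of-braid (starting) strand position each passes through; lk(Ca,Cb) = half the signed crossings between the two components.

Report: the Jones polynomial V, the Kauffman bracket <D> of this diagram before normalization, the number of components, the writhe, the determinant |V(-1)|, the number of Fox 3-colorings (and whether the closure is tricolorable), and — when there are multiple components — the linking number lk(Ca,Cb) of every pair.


V(q) = q^(-21/2) - q^(-15/2) - q^(-11/2) - q^(-7/2)
bracket: -A^-10 - A^-2 - A^6 + A^18, w = -8
2 components, writhe -8, over 12 crossings
lk(C1,C2) = -2
det 4, colorings 3 of 3^12 — not tricolorable
observation: summing lk over 1 pair gives -2


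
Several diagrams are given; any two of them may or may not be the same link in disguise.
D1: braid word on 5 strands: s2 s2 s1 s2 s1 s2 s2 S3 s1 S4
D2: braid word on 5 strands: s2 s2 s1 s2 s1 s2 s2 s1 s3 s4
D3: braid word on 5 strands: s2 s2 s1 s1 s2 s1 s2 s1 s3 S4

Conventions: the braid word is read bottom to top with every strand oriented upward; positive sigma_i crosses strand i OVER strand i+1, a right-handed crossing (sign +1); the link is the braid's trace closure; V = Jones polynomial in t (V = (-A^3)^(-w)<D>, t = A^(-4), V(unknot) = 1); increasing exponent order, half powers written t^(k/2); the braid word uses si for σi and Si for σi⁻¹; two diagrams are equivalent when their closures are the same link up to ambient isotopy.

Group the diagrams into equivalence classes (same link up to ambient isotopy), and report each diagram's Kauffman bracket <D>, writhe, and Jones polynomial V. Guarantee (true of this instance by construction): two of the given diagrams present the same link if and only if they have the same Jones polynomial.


equivalence classes: {D1, D2, D3}
D1 (bracket -A^-14 + A^-2 + A^6; 10 crossings at w = +6): V = t^3 + t^5 - t^8
V(D2) = t^3 + t^5 - t^8  (w +10, c 10, <D> = -A^-2 + A^10 + A^18)
D3 (bracket -A^-8 + A^4 + A^12; 10 crossings at w = +8): V = t^3 + t^5 - t^8
key observation: one V(t) for all 3 diagrams — one class (guaranteed)


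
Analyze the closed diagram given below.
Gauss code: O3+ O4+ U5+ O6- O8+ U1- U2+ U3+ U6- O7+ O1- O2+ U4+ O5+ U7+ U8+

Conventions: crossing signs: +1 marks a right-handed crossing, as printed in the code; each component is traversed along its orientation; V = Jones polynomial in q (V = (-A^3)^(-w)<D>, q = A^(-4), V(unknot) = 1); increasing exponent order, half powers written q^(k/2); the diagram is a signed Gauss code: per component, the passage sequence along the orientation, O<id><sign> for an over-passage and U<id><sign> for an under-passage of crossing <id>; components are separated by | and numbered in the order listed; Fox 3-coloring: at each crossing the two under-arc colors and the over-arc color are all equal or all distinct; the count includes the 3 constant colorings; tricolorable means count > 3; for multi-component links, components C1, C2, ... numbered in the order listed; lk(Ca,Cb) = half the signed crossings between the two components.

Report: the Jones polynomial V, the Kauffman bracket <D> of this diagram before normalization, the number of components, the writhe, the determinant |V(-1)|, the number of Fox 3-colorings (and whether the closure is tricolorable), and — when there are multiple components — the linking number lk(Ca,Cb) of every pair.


V = q - q^2 + 2q^3 - q^4 + q^5 - q^6
<D> = -A^-12 + A^-8 - A^-4 + 2 - A^4 + A^8 (w = +4)
1 component over 8 crossings, w = +4
3 Fox colorings among 3^8, |V(-1)| = 7: not tricolorable
why: the span of V is 5, forcing >= 5 crossings in any diagram


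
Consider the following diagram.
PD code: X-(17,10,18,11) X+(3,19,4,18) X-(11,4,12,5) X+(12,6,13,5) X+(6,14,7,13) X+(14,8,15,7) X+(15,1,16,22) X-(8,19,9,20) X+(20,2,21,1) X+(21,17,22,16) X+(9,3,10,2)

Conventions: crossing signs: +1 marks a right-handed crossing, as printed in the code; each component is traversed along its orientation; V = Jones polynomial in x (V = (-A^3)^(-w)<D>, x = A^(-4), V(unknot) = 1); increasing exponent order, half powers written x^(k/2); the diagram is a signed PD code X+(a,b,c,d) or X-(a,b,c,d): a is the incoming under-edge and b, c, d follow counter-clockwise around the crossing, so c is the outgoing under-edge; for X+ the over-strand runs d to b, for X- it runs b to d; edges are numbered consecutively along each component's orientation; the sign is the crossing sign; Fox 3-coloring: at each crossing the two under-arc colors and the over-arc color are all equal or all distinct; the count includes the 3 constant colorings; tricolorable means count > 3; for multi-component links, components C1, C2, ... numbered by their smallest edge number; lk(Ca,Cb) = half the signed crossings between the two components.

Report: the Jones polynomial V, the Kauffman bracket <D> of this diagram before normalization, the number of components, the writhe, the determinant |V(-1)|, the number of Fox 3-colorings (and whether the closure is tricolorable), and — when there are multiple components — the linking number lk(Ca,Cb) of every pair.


V(x) = 2x - 2x^2 + 3x^3 - 3x^4 + 2x^5 - 2x^6 + x^7
bracket: -A^-13 + 2A^-9 - 2A^-5 + 3A^-1 - 3A^3 + 2A^7 - 2A^11, w = +5
1 component, writhe +5, over 11 crossings
det 15, colorings 9 of 3^11 — tricolorable
observation: det 15 = |V(-1)|; divisible by 3, so tricolorable


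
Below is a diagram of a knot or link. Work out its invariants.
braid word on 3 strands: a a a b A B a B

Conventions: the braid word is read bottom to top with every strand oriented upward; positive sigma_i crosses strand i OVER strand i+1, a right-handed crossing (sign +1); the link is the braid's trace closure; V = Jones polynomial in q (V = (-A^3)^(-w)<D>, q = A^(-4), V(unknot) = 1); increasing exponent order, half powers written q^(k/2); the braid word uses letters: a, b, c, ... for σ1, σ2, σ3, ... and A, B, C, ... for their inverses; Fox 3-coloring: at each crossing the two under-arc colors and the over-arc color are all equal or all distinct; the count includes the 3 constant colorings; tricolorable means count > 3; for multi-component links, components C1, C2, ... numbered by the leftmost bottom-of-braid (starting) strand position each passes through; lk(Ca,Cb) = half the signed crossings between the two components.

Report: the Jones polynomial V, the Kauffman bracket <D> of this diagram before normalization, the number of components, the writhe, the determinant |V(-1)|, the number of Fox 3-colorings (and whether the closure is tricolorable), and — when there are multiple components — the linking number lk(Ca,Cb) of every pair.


V(q) = q^-1 - 1 + 3q - q^2 + 3q^3 - 2q^4 + q^5
bracket: A^-14 - 2A^-10 + 3A^-6 - A^-2 + 3A^2 - A^6 + A^10, w = +2
3 components, writhe +2, over 8 crossings
lk(C1,C2) = +1
linking number lk(C1,C3) = +1
lk(C2,C3): -1
det 12, colorings 9 of 3^8 — tricolorable
observation: w = +2 (over 8 crossings) is diagram-only; (-A^3)^(-2) removes it from V


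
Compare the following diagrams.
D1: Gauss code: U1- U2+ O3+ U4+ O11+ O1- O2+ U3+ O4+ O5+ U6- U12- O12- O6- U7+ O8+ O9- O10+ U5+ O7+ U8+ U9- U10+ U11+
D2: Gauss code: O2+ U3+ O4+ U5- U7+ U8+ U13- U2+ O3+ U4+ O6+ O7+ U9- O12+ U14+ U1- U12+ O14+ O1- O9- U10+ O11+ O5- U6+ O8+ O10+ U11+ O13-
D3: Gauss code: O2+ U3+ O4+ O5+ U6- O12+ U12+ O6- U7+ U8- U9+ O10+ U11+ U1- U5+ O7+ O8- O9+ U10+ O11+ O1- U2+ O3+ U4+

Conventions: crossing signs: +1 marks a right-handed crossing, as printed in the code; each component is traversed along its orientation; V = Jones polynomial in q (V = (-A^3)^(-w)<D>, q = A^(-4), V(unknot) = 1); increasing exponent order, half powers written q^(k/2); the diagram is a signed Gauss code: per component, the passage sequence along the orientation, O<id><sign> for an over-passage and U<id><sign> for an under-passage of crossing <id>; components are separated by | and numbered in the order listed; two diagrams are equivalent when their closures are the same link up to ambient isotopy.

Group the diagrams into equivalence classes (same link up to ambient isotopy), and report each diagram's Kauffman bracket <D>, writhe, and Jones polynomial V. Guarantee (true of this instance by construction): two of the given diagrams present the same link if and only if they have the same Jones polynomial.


grouping into links: {D1, D2, D3}
V(D1) = q^2 + 2q^4 - 2q^5 + q^6 - 2q^7 + q^8  (w +4, c 12, <D> = A^-20 - 2A^-16 + A^-12 - 2A^-8 + 2A^-4 + A^4)
D2 (bracket A^-14 - 2A^-10 + A^-6 - 2A^-2 + 2A^2 + A^10; 14 crossings at w = +6): V = q^2 + 2q^4 - 2q^5 + q^6 - 2q^7 + q^8
V(D3) = q^2 + 2q^4 - 2q^5 + q^6 - 2q^7 + q^8  [12 crossings, <D> = A^-14 - 2A^-10 + A^-6 - 2A^-2 + 2A^2 + A^10, w = +6]
why: one V(q) for all 3 diagrams — one class (guaranteed)


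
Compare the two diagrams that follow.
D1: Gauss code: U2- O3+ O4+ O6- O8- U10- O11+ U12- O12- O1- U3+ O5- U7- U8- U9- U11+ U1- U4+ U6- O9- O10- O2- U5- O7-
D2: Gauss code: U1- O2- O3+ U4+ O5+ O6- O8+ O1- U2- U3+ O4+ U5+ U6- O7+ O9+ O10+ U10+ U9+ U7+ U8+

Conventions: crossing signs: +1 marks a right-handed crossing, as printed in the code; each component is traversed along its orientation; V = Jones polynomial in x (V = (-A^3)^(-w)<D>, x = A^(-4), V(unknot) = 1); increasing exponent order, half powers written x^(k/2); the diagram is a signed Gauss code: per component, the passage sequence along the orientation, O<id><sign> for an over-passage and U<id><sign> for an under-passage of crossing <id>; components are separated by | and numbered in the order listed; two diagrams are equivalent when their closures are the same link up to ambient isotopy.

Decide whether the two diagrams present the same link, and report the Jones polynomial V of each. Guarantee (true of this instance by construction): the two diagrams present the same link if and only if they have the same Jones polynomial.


equivalent: no
D1 (bracket A^-14 - A^-10 + 2A^-6 - A^-2 + A^2 - A^6; 12 crossings at w = -6): V = -x^-6 + x^-5 - x^-4 + 2x^-3 - x^-2 + x^-1
D2 (bracket A^12; 10 crossings at w = +4): V = 1
key observation: 2 classes among 2 diagrams; unequal V(x) rules out equality


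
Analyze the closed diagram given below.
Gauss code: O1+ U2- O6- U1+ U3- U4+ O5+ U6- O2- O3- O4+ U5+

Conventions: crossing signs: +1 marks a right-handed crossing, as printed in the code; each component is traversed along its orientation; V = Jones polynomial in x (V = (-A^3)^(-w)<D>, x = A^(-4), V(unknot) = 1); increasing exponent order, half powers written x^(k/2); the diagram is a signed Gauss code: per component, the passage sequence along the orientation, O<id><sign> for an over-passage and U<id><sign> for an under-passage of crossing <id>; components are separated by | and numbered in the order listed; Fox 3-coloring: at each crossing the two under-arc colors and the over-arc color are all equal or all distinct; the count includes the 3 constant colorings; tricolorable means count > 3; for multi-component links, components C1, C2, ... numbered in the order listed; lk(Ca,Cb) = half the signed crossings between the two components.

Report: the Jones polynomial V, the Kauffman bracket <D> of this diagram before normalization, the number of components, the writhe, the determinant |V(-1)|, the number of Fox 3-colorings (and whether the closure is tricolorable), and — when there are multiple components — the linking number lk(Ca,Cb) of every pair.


V = x^-2 - x^-1 + 1 - x + x^2
<D> = A^-8 - A^-4 + 1 - A^4 + A^8 (w = 0)
1 component over 6 crossings, w = 0
3 Fox colorings among 3^6, |V(-1)| = 5: not tricolorable
why: |V(-1)| = 5: so not tricolorable, since 3 does not divide 5


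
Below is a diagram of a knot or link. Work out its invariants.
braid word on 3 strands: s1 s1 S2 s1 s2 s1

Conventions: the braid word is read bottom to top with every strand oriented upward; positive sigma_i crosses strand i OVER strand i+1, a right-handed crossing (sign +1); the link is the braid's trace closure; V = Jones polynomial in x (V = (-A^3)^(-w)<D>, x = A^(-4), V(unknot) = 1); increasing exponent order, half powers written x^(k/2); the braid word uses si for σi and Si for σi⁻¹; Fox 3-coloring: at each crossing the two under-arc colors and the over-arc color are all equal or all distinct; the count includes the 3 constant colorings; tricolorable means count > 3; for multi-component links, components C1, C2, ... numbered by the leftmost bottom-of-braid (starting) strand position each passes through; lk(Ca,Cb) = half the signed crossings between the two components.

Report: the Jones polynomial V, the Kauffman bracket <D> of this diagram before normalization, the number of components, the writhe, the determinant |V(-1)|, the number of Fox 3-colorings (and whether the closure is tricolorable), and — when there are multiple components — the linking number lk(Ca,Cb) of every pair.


Jones polynomial: V(x) = x + x^3 - x^4
<D> = -A^-4 + 1 + A^8; writhe +4
components 1, writhe +4 (6 crossings)
3-colorings: 9 of 3^6, det 3 — tricolorable
note: the span of V is 3, forcing >= 3 crossings in any diagram


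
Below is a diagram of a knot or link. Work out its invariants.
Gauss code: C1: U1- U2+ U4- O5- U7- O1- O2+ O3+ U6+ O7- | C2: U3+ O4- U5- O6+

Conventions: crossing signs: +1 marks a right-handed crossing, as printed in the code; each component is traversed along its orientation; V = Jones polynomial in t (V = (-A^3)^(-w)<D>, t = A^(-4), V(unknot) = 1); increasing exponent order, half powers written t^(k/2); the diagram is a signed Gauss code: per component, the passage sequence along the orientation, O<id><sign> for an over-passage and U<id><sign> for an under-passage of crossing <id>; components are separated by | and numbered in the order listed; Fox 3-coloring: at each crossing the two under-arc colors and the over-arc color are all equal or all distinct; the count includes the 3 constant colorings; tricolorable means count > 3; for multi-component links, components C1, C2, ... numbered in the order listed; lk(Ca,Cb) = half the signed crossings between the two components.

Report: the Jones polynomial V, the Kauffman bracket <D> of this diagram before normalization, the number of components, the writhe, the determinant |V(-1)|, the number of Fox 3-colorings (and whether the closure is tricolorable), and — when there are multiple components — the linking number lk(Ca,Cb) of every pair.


Jones polynomial: V(t) = t^(-7/2) - 2t^(-5/2) + t^(-3/2) - 2t^(-1/2) + t^(1/2) - t^(3/2)
<D> = A^-9 - A^-5 + 2A^-1 - A^3 + 2A^7 - A^11; writhe -1
components 2, writhe -1 (7 crossings)
linking number lk(C1,C2) = 0
3-colorings: 3 of 3^7, det 8 — not tricolorable
note: the 1 component pair carries total linking 0


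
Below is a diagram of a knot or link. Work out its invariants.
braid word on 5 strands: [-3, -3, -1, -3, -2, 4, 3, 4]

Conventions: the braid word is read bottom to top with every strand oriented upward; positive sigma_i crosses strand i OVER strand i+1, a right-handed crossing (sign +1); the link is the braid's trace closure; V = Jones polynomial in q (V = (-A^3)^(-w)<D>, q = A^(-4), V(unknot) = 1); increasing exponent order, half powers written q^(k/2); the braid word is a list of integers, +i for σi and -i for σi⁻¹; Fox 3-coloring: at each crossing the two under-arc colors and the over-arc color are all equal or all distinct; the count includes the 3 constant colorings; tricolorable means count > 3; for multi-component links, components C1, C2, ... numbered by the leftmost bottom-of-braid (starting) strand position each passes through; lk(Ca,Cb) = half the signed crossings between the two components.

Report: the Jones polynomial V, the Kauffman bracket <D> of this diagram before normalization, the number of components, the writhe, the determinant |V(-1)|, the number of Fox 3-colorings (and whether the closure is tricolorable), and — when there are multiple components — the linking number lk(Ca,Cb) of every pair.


V = 1
<D> = A^-6 (w = -2)
1 component over 8 crossings, w = -2
3 Fox colorings among 3^8, |V(-1)| = 1: not tricolorable
why: w = -2 (over 8 crossings) is diagram-only; (-A^3)^(2) removes it from V


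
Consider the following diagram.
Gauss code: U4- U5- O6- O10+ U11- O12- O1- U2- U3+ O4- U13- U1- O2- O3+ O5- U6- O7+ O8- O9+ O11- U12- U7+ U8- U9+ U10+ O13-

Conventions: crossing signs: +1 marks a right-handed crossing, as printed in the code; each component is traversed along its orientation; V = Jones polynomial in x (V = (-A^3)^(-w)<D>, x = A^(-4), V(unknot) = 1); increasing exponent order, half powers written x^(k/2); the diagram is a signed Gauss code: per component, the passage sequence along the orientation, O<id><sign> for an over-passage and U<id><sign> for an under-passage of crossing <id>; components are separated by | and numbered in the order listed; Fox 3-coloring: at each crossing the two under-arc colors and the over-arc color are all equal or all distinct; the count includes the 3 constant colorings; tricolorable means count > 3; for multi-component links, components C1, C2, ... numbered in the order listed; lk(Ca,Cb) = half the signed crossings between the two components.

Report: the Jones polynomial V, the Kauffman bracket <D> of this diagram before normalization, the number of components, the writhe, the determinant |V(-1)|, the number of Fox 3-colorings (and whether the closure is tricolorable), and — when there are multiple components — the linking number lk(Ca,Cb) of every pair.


V = -x^-7 + x^-6 - x^-5 + x^-4 + x^-2
<D> = -A^-7 - A + A^5 - A^9 + A^13 (w = -5)
1 component over 13 crossings, w = -5
3 Fox colorings among 3^13, |V(-1)| = 5: not tricolorable
why: |V(-1)| = 5: so not tricolorable, since 3 does not divide 5


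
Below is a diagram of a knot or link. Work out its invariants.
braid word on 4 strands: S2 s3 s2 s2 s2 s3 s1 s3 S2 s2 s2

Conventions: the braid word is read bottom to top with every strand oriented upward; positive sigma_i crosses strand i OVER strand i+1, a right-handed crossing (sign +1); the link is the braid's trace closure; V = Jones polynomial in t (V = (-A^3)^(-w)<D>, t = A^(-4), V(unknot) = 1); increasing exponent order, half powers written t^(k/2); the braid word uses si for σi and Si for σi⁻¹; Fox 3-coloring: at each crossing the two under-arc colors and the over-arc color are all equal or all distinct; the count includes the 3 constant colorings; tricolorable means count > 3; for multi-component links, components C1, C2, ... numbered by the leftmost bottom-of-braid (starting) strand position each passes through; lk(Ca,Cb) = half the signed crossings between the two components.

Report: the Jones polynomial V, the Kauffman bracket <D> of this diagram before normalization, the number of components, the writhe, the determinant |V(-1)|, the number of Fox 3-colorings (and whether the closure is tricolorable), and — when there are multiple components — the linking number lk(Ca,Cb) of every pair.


Jones polynomial: V(t) = t^2 + 2t^4 - 2t^5 + t^6 - 2t^7 + t^8
<D> = -A^-11 + 2A^-7 - A^-3 + 2A - 2A^5 - A^13; writhe +7
components 1, writhe +7 (11 crossings)
3-colorings: 27 of 3^11, det 9 — tricolorable
note: |V(-1)| = 9: so tricolorable, since 3 divides 9


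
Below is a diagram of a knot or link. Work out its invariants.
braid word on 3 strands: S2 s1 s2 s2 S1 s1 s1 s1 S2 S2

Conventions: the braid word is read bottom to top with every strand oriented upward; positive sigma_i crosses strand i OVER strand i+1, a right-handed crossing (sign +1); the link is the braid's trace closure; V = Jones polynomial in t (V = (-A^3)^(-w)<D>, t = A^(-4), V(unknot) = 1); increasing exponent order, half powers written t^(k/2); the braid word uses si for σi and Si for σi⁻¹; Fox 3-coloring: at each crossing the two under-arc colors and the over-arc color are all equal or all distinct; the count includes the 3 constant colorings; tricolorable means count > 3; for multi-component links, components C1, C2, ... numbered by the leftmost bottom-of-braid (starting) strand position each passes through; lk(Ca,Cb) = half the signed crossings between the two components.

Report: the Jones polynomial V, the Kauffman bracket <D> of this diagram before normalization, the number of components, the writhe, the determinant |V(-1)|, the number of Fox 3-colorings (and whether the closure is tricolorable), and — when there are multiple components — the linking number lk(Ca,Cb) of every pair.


Jones polynomial: V(t) = -t^-1 + 2 - t + 2t^2 - t^3 + t^4 - t^5
<D> = -A^-14 + A^-10 - A^-6 + 2A^-2 - A^2 + 2A^6 - A^10; writhe +2
components 1, writhe +2 (10 crossings)
3-colorings: 9 of 3^10, det 9 — tricolorable
note: det 9 = |V(-1)|; divisible by 3, so tricolorable


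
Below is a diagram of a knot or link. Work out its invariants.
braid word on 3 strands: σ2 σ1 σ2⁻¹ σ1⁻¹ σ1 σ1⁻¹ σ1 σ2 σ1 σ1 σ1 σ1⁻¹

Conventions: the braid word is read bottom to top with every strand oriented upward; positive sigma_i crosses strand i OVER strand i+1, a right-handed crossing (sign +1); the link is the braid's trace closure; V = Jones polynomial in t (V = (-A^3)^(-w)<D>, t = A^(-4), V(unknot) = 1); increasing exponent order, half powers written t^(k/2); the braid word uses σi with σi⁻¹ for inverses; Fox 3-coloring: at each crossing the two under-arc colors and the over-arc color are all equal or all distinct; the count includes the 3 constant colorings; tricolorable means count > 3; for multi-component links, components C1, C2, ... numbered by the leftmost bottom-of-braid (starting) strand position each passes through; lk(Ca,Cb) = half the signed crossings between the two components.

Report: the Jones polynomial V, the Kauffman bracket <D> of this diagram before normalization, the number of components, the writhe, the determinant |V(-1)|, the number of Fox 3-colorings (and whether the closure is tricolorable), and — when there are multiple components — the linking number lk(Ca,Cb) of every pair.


Jones polynomial: V(t) = t + t^3 - t^4
<D> = -A^-4 + 1 + A^8; writhe +4
components 1, writhe +4 (12 crossings)
3-colorings: 9 of 3^12, det 3 — tricolorable
note: the span of V is 3, forcing >= 3 crossings in any diagram


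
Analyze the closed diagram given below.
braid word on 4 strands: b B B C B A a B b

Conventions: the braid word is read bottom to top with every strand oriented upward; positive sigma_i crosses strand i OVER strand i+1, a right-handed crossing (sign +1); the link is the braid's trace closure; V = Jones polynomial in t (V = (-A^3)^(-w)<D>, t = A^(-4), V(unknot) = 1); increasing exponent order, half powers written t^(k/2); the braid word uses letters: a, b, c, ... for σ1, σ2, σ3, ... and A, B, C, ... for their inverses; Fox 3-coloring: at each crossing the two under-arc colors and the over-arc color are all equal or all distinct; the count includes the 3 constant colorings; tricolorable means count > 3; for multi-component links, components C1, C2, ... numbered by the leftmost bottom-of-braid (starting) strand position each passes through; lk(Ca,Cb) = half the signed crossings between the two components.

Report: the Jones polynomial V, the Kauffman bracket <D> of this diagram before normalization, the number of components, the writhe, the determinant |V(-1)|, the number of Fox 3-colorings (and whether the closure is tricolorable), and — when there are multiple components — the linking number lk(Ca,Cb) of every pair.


Jones polynomial: V(t) = t^-3 + t^-2 + t^-1 + 1
<D> = -A^-9 - A^-5 - A^-1 - A^3; writhe -3
components 3, writhe -3 (9 crossings)
linking number lk(C1,C2) = 0
lk(C1,C3): 0
lk(C2,C3) = -1
3-colorings: 9 of 3^9, det 0 — tricolorable
note: summing lk over 3 pairs gives -1


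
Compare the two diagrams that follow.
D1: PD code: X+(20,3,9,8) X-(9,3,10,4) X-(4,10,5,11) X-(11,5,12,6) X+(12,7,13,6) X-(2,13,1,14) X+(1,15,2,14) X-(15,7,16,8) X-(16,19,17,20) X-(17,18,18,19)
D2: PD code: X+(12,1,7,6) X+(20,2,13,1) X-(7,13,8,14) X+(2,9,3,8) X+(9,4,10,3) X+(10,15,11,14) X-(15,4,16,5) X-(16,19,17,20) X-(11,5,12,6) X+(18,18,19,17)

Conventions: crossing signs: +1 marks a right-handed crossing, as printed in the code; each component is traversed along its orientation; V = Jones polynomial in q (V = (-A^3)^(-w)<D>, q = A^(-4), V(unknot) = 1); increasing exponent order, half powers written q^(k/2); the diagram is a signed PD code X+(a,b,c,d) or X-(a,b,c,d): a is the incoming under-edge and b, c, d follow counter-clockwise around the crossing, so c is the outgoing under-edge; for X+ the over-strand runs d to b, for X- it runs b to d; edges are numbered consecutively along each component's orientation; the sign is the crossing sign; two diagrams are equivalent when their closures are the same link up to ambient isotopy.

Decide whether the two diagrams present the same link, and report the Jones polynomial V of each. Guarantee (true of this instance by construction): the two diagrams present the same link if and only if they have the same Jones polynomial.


equivalent: no
D1 (bracket A^-12 + A^-8 + A^-4 + 1; 10 crossings at w = -4): V = q^-3 + q^-2 + q^-1 + 1
V(D2) = 1 + q + q^2 + q^3  (w +2, c 10, <D> = A^-6 + A^-2 + A^2 + A^6)
key observation: comparing 2 Jones polynomials yields 2 groups


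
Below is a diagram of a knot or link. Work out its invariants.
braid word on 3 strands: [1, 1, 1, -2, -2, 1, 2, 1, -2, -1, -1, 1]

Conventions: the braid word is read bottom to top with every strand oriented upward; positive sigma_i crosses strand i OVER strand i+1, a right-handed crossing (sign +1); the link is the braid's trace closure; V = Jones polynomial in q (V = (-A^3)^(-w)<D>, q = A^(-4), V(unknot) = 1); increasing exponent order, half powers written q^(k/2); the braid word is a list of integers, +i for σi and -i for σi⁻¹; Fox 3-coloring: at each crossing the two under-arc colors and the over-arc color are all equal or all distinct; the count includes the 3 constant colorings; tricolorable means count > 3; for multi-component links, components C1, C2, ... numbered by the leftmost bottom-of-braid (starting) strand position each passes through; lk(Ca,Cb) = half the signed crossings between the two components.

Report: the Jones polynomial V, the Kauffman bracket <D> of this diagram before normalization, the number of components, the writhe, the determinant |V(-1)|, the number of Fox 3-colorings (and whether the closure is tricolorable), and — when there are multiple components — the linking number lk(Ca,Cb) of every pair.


V(q) = q + q^3 - q^4
bracket: -A^-10 + A^-6 + A^2, w = +2
1 component, writhe +2, over 12 crossings
det 3, colorings 9 of 3^12 — tricolorable
observation: the span of V is 3, forcing >= 3 crossings in any diagram


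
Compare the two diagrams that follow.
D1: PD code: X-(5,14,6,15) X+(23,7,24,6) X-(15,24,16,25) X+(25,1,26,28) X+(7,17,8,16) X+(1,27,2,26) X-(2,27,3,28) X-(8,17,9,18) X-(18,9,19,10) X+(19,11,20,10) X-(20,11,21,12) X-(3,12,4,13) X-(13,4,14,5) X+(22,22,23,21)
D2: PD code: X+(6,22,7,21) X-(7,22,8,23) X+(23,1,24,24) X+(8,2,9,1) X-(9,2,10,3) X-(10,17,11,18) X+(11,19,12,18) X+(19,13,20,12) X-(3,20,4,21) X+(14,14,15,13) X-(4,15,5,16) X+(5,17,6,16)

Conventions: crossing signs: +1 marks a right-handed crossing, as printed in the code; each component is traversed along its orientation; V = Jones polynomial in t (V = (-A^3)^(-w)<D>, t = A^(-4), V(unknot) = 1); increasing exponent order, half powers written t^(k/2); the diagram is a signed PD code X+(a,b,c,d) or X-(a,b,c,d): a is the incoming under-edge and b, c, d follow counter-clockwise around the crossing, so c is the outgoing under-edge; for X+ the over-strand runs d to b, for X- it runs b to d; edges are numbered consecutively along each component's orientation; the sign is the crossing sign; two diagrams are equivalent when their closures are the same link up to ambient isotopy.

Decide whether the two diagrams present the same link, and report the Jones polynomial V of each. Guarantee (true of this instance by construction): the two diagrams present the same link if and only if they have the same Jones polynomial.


same link: no
V(D1) = -t^-4 + t^-3 + t^-1  [14 crossings, <D> = A^-2 + A^6 - A^10, w = -2]
V(D2) = 1  (w +2, c 12, <D> = A^6)
note: 2 values of V(t) split the 2 diagrams


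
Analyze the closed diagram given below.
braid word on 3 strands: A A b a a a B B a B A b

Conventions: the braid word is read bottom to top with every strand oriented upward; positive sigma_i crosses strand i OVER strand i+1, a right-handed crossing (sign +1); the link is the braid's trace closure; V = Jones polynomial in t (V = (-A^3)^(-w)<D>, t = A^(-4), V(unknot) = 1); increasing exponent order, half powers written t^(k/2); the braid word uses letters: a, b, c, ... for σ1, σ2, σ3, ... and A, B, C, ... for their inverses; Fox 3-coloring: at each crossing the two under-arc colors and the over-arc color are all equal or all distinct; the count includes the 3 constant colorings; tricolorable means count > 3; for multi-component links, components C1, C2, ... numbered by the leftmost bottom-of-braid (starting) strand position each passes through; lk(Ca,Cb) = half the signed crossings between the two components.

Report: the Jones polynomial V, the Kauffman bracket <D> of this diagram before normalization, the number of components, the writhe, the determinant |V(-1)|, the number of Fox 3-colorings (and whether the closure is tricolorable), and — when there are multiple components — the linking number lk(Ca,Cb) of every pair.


V = -t^-5 + 2t^-4 - 5t^-3 + 8t^-2 - 9t^-1 + 11 - 9t + 8t^2 - 5t^3 + 2t^4 - t^5
<D> = -A^-20 + 2A^-16 - 5A^-12 + 8A^-8 - 9A^-4 + 11 - 9A^4 + 8A^8 - 5A^12 + 2A^16 - A^20 (w = 0)
1 component over 12 crossings, w = 0
3 Fox colorings among 3^12, |V(-1)| = 61: not tricolorable
why: w = 0 (over 12 crossings) is diagram-only; (-A^3)^(0) removes it from V


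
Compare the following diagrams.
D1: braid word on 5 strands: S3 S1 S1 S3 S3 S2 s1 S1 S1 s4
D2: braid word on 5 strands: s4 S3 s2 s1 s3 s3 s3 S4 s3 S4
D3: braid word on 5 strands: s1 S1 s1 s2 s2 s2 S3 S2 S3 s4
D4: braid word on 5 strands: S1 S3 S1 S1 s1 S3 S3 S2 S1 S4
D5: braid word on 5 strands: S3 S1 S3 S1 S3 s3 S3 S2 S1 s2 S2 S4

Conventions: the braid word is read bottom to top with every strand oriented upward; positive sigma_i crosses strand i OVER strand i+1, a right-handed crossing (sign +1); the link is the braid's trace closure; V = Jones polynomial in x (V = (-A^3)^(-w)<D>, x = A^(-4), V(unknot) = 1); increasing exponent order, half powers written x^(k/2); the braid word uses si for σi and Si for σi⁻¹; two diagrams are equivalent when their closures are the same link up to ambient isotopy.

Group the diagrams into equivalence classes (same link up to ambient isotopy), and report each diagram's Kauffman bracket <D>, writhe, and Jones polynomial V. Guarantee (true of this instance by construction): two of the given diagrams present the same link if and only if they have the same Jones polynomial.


grouping into links: {D1, D4, D5} | {D2} | {D3}
V(D1) = x^-8 - 2x^-7 + x^-6 - 2x^-5 + 2x^-4 + x^-2  (w -6, c 10, <D> = A^-10 + 2A^-2 - 2A^2 + A^6 - 2A^10 + A^14)
V(D2) = x + x^3 - x^4  (w +4, c 10, <D> = -A^-4 + 1 + A^8)
D3 (bracket A^6; 10 crossings at w = +2): V = 1
V(D4) = x^-8 - 2x^-7 + x^-6 - 2x^-5 + 2x^-4 + x^-2  [10 crossings, <D> = A^-16 + 2A^-8 - 2A^-4 + 1 - 2A^4 + A^8, w = -8]
V(D5) = x^-8 - 2x^-7 + x^-6 - 2x^-5 + 2x^-4 + x^-2  (w -8, c 12, <D> = A^-16 + 2A^-8 - 2A^-4 + 1 - 2A^4 + A^8)
why: 3 classes among 5 diagrams; unequal V(x) rules out equality


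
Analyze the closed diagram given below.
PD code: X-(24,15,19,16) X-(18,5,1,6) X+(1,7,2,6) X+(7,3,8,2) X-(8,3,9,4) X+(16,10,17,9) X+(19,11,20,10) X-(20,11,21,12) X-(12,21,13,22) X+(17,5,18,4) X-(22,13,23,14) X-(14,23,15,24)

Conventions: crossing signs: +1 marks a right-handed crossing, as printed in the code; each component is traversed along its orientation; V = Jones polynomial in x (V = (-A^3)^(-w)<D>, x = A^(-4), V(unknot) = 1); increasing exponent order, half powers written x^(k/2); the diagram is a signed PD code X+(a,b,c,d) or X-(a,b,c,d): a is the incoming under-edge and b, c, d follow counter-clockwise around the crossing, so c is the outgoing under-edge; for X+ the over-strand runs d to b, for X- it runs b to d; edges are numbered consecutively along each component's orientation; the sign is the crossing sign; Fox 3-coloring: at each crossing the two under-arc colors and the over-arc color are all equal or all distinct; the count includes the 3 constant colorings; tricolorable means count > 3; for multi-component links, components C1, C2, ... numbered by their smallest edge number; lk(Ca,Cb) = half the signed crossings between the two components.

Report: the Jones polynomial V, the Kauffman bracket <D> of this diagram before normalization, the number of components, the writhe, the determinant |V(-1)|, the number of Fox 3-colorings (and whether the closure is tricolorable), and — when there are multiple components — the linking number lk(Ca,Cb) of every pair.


Jones polynomial: V(x) = -x^(-11/2) + x^(-9/2) - x^(-7/2) - x^(-3/2)
<D> = -1 - A^8 + A^12 - A^16; writhe -2
components 2, writhe -2 (12 crossings)
linking number lk(C1,C2) = -2
3-colorings: 3 of 3^12, det 4 — not tricolorable
note: |V(-1)| = 4: so not tricolorable, since 3 does not divide 4


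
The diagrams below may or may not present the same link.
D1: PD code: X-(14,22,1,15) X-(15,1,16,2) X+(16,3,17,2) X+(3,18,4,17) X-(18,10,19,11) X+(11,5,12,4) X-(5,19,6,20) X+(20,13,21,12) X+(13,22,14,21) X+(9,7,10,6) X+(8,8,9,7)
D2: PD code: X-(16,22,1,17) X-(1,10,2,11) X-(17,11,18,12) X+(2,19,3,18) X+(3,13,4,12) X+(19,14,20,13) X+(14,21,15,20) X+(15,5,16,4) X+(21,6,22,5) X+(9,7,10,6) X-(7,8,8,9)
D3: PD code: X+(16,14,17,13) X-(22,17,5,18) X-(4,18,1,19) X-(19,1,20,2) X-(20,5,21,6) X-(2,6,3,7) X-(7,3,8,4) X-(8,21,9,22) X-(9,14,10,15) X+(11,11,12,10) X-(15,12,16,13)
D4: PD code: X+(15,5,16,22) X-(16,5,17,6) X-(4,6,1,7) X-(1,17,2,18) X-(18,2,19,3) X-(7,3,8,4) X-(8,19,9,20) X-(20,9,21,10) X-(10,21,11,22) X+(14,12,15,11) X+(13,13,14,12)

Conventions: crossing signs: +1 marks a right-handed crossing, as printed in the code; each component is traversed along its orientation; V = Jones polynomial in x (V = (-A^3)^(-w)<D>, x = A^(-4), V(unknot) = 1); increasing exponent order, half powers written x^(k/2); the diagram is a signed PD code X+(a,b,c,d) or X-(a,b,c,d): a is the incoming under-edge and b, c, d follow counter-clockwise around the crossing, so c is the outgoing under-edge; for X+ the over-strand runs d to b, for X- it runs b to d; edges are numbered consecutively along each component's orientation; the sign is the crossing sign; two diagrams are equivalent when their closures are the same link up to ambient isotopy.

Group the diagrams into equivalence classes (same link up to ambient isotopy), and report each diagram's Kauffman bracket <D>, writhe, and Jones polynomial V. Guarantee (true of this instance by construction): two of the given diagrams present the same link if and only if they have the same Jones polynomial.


grouping into links: {D1} | {D2} | {D3, D4}
V(D1) = -x^(-3/2) + x^(-1/2) - 2x^(1/2) + x^(3/2) - 2x^(5/2) + x^(7/2)  (w +3, c 11, <D> = -A^-5 + 2A^-1 - A^3 + 2A^7 - A^11 + A^15)
V(D2) = -x^(1/2) - x^(5/2)  (w +3, c 11, <D> = A^-1 + A^7)
D3 (bracket A^-11 + A^-3 + A^5 - A^9; 11 crossings at w = -7): V = x^(-15/2) - x^(-13/2) - x^(-9/2) - x^(-5/2)
V(D4) = x^(-15/2) - x^(-13/2) - x^(-9/2) - x^(-5/2)  [11 crossings, <D> = A^-5 + A^3 + A^11 - A^15, w = -5]
why: comparing 4 Jones polynomials yields 3 groups


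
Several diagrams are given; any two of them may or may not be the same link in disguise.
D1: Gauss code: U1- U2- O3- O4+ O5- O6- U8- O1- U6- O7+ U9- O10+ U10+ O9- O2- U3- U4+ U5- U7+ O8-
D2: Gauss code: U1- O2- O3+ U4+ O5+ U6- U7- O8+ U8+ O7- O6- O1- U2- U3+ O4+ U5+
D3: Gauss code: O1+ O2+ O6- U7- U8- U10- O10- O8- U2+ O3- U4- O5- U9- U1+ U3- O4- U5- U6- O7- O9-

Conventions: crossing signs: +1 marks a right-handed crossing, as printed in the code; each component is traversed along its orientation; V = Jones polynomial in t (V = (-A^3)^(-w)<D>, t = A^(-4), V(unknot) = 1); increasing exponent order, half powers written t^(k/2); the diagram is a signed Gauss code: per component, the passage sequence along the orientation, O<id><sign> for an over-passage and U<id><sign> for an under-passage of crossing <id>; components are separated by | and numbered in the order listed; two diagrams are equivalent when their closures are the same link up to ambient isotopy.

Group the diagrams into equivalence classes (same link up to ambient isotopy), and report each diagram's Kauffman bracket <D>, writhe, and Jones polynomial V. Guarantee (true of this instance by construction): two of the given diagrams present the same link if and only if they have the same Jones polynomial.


grouping into links: {D1} | {D2} | {D3}
V(D1) = -t^-6 + t^-5 - t^-4 + 2t^-3 - t^-2 + t^-1  (w -4, c 10, <D> = A^-8 - A^-4 + 2 - A^4 + A^8 - A^12)
V(D2) = 1  [8 crossings, <D> = 1, w = 0]
V(D3) = -t^-4 + t^-3 + t^-1  [10 crossings, <D> = A^-14 + A^-6 - A^-2, w = -6]
why: 3 classes among 3 diagrams; unequal V(t) rules out equality
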